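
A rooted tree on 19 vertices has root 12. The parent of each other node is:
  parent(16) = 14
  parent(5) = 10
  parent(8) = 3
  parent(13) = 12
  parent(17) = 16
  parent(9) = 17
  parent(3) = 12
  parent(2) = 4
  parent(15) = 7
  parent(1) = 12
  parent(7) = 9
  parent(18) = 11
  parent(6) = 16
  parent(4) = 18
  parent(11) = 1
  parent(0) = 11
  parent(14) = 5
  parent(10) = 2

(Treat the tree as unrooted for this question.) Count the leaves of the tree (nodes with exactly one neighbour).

The leaves are 0, 6, 8, 13, 15.
That is 5 leaves.

5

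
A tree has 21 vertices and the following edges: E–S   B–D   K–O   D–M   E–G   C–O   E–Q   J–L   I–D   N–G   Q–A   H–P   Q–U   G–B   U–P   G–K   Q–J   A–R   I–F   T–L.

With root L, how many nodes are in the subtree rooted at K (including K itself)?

3

The subtree rooted at K contains: K, O, C — 3 nodes.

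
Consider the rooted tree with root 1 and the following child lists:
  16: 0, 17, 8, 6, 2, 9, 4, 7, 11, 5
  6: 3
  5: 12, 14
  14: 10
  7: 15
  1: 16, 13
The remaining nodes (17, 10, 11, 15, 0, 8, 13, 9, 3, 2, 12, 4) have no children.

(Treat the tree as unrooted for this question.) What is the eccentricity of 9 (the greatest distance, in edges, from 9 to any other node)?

4

The node farthest from 9 is 10, via 9-16-5-14-10 — 4 edges.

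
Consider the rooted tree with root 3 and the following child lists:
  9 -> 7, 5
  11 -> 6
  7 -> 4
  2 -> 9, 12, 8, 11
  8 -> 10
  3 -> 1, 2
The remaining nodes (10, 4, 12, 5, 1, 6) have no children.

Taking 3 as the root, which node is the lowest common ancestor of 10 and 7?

Path 10→root: 10 8 2 3; path 7→root: 7 9 2 3.
First common node: 2.

2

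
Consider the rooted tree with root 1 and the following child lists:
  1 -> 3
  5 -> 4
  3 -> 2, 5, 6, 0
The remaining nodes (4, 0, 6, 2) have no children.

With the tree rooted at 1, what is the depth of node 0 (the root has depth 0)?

Path from 1 to 0: 1–3–0, which has 2 edges.

2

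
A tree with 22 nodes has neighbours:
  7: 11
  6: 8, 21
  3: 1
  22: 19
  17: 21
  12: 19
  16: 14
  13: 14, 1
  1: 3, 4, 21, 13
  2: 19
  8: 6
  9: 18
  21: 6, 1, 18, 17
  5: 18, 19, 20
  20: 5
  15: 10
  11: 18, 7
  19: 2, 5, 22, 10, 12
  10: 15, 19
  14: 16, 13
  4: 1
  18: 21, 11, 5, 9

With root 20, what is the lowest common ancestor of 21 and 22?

Path 21→root: 21 18 5 20; path 22→root: 22 19 5 20.
First common node: 5.

5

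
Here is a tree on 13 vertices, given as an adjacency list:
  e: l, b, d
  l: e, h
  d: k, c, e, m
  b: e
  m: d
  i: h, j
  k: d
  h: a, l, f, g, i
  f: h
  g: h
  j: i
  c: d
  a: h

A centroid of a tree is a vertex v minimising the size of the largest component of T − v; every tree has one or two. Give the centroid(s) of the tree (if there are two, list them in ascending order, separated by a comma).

Removing l splits the tree into components of sizes 6, 6; the largest is 6 ≤ ⌊13/2⌋ = 6.
No neighbour of l does as well, so l is the unique centroid.

l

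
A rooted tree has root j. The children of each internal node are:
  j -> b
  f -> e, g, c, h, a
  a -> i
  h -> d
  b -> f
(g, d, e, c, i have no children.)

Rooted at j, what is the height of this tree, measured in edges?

A deepest node is d, reached by j-b-f-h-d.
That path has 4 edges, so the height is 4.

4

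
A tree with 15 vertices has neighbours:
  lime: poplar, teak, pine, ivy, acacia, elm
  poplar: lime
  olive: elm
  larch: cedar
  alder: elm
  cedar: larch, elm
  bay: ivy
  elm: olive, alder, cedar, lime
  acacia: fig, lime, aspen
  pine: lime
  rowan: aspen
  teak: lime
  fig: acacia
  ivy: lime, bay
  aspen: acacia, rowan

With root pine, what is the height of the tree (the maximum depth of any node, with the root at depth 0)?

4

A deepest node is rowan, reached by pine–lime–acacia–aspen–rowan.
That path has 4 edges, so the height is 4.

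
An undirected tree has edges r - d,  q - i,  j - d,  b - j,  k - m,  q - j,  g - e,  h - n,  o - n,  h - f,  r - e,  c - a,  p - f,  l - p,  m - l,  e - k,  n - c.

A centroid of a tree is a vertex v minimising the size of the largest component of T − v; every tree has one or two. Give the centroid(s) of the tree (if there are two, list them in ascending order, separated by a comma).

k, m

Removing m splits the tree into components of sizes 9, 8; the largest is 9 ≤ ⌊18/2⌋ = 9.
k is adjacent to m and is also a centroid (the largest component after removing it is likewise 9).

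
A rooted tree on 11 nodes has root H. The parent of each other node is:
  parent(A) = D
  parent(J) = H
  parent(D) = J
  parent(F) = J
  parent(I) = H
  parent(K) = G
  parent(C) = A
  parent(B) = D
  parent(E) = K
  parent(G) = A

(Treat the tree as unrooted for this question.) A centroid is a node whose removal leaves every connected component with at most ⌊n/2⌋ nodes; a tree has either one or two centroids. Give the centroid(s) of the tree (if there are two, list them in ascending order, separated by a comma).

If D is removed the pieces have sizes 5, 4, 1, all ≤ ⌊11/2⌋ = 5.
No neighbour of D does as well, so D is the unique centroid.

D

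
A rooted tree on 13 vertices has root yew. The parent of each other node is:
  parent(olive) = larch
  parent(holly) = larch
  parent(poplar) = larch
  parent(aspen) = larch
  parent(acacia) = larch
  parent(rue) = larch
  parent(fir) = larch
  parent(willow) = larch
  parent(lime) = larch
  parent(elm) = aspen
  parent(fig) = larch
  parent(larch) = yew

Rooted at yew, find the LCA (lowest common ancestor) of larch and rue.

larch

Path larch→root: larch yew; path rue→root: rue larch yew.
First common node: larch.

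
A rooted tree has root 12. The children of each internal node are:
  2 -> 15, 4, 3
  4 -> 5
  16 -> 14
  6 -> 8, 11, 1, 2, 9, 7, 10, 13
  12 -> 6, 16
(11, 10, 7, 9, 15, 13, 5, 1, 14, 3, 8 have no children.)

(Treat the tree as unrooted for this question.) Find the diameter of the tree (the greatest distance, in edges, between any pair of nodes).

6

Starting from 5, a farthest node is 14 at distance 6.
One longest path: 5–4–2–6–12–16–14.
So the diameter is 6.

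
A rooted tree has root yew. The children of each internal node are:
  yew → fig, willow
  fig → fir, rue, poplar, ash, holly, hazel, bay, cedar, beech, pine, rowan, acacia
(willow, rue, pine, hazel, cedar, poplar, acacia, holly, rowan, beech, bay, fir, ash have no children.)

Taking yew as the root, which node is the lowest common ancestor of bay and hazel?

fig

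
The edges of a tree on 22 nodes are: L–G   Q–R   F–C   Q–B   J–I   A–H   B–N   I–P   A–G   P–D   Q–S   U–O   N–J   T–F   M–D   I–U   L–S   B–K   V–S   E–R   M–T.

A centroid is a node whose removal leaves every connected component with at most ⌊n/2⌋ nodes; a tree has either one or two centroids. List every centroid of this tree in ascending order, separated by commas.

B, N

Removing B splits the tree into components of sizes 11, 9, 1; the largest is 11 ≤ ⌊22/2⌋ = 11.
N is adjacent to B and is also a centroid (the largest component after removing it is likewise 11).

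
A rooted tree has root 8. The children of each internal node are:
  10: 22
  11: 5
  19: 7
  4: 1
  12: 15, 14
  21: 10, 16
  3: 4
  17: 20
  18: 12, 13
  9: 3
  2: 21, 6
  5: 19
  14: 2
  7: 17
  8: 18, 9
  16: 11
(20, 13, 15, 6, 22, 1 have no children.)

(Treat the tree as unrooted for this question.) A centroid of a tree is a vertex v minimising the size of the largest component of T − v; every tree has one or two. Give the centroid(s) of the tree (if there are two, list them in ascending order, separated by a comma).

2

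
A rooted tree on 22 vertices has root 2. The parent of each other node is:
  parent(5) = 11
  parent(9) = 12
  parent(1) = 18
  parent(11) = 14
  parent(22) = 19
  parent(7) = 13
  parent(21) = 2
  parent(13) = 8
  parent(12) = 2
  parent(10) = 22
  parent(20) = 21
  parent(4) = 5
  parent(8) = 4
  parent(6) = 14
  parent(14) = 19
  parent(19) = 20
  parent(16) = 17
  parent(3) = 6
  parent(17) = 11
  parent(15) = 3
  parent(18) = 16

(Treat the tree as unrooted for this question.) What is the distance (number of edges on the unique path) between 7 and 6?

7

7 – 13 – 8 – 4 – 5 – 11 – 14 – 6: 7 edges.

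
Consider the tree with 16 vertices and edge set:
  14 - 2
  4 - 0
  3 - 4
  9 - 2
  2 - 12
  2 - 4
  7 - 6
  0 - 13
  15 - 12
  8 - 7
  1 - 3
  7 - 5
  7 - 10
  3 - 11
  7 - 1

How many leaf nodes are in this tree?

9

The leaves are 5, 6, 8, 9, 10, 11, 13, 14, 15.
That is 9 leaves.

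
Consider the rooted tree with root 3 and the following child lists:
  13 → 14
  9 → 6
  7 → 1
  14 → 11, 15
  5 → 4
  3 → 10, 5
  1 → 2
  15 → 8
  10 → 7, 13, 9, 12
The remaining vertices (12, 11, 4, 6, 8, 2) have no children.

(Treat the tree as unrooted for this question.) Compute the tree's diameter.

7

A longest path is 2-1-7-10-13-14-15-8, with 7 edges.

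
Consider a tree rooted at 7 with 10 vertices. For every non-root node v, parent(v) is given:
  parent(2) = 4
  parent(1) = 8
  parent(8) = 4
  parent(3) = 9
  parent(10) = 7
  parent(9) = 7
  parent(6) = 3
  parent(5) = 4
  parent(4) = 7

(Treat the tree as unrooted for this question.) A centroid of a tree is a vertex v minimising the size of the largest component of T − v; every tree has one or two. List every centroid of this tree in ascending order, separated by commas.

If 7 is removed the pieces have sizes 5, 3, 1, all ≤ ⌊10/2⌋ = 5.
4 is adjacent to 7 and is also a centroid (the largest component after removing it is likewise 5).

4, 7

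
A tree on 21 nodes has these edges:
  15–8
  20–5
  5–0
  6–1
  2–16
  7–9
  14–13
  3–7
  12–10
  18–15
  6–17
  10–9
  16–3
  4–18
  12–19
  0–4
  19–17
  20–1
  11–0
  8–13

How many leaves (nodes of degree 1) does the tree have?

3

Degree-1 nodes: 2, 11, 14 — 3 of them.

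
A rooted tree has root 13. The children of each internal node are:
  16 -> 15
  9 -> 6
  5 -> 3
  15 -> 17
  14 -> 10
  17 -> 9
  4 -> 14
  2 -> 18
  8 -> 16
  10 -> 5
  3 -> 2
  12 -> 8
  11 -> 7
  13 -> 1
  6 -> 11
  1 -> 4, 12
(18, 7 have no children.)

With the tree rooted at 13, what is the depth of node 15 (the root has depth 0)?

13–1–12–8–16–15 — 5 edges.

5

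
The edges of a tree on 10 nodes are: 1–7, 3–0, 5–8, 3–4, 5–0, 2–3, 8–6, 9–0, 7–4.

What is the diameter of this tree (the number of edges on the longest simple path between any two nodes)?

Starting from 1, a farthest node is 6 at distance 7.
One longest path: 1-7-4-3-0-5-8-6.
So the diameter is 7.

7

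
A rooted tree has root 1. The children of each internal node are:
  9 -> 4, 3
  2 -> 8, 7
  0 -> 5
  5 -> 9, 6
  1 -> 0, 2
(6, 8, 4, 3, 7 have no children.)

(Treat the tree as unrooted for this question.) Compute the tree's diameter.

Starting from 3, a farthest node is 8 at distance 6.
One longest path: 3 - 9 - 5 - 0 - 1 - 2 - 8.
So the diameter is 6.

6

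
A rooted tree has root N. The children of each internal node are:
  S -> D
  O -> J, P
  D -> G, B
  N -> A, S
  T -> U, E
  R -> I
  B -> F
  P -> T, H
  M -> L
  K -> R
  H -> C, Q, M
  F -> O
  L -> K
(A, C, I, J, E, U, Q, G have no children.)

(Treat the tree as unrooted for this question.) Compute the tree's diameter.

Starting from A, a farthest node is I at distance 13.
One longest path: A – N – S – D – B – F – O – P – H – M – L – K – R – I.
So the diameter is 13.

13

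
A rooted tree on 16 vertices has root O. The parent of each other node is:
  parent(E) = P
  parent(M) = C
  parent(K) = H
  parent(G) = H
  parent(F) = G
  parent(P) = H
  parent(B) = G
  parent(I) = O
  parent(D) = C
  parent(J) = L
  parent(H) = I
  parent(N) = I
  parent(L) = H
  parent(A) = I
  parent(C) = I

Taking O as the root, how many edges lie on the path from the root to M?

Climbing from M to the root: M → C → I → O. That's 3 steps.

3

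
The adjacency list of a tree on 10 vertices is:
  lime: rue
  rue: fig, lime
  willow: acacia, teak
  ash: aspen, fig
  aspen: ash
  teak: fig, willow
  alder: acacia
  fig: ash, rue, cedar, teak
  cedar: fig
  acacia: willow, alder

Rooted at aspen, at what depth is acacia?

aspen – ash – fig – teak – willow – acacia — 5 edges.

5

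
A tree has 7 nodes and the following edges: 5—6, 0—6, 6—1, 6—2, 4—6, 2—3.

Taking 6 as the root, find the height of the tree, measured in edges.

2

A deepest node is 3, reached by 6–2–3.
That path has 2 edges, so the height is 2.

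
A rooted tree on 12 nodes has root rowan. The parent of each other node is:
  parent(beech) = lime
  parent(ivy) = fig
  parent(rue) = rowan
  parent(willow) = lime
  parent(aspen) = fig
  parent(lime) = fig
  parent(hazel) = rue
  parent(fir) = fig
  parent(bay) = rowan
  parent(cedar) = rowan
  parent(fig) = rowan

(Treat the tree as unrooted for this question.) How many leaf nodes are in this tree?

8

Exactly 8 nodes have a single neighbour: aspen, bay, beech, cedar, fir, hazel, ivy, willow.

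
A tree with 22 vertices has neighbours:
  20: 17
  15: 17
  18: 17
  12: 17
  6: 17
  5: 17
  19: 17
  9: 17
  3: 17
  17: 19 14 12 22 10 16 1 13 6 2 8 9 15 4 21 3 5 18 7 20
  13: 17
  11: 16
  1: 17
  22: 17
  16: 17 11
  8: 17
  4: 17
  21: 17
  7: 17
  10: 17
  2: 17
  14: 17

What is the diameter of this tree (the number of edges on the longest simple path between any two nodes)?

3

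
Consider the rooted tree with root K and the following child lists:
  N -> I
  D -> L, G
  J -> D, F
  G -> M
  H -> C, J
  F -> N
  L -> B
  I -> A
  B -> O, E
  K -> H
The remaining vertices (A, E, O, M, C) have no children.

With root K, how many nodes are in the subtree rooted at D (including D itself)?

D's subtree: {D, L, G, B, M, E, O}, size 7.

7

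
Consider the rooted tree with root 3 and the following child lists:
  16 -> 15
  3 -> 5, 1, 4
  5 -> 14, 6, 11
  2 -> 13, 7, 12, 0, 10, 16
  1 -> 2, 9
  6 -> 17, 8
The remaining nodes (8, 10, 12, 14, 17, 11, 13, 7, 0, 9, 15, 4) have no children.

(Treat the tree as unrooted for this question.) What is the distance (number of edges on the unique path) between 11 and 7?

5

11 - 5 - 3 - 1 - 2 - 7: 5 edges.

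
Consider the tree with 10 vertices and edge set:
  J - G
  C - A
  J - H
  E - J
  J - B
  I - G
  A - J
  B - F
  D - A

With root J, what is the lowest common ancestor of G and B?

G's ancestor chain is G, J and B's is B, J; they first meet at J.

J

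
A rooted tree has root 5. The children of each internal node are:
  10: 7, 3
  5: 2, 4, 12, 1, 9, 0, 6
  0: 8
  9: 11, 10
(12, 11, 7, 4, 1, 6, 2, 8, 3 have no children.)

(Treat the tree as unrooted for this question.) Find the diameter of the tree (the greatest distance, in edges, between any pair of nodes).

5

Starting from 3, a farthest node is 8 at distance 5.
One longest path: 3 - 10 - 9 - 5 - 0 - 8.
So the diameter is 5.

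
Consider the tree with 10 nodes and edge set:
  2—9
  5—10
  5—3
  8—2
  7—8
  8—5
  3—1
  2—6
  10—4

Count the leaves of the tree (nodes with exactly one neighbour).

The leaves are 1, 4, 6, 7, 9.
That is 5 leaves.

5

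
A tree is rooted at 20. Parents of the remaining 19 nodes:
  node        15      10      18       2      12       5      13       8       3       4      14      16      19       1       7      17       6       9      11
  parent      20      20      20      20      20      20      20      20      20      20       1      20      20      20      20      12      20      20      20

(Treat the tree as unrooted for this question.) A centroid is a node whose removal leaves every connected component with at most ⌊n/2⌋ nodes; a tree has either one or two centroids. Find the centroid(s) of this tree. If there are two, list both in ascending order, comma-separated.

If 20 is removed the pieces have sizes 2, 2, 1, 1, 1, 1, 1, 1, 1, 1, 1, 1, 1, 1, 1, 1, 1, all ≤ ⌊20/2⌋ = 10.
No neighbour of 20 does as well, so 20 is the unique centroid.

20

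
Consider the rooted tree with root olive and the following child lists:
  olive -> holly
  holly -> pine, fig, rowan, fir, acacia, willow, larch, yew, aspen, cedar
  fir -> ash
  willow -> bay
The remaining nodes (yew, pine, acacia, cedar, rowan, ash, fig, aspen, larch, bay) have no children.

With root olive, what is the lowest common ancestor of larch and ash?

Path larch→root: larch holly olive; path ash→root: ash fir holly olive.
First common node: holly.

holly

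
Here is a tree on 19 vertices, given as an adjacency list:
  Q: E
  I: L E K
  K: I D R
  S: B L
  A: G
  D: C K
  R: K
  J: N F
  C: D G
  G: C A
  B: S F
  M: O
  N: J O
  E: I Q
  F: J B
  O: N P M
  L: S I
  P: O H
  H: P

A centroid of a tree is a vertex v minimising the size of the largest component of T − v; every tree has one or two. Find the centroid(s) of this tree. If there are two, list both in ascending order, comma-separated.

If L is removed the pieces have sizes 9, 9, all ≤ ⌊19/2⌋ = 9.
Every other node leaves some component of size > 9, so the centroid is unique.

L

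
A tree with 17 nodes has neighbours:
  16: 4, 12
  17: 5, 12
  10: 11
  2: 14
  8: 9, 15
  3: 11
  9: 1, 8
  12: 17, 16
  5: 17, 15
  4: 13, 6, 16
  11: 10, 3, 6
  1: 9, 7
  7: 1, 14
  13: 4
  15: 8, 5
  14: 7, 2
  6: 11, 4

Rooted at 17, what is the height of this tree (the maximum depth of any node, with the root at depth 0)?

8

2 sits deepest: 17–5–15–8–9–1–7–14–2 — 8 edges from the root.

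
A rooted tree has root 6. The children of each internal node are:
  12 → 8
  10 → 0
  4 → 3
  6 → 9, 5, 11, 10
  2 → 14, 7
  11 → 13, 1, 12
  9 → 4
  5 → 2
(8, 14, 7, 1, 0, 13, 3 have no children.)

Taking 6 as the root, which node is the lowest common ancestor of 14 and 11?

6

Path 14→root: 14 2 5 6; path 11→root: 11 6.
First common node: 6.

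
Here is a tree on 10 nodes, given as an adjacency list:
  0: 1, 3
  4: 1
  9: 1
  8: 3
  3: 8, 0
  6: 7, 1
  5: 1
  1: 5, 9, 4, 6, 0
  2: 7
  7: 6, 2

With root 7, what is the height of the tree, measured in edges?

8 sits deepest: 7-6-1-0-3-8 — 5 edges from the root.

5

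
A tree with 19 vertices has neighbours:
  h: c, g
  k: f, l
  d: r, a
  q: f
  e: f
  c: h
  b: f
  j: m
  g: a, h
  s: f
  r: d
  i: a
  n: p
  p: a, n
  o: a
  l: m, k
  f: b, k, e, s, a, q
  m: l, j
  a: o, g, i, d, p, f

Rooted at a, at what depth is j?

5

Climbing from j to the root: j–m–l–k–f–a. That's 5 steps.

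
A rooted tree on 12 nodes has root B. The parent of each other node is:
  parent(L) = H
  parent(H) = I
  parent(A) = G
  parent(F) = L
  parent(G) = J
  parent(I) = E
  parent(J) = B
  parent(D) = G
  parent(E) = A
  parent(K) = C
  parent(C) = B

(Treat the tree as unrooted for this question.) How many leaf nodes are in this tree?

Degree-1 nodes: D, F, K — 3 of them.

3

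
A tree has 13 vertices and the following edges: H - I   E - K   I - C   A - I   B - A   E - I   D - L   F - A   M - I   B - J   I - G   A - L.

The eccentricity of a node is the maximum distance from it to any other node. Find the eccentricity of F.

Distances from F peak at 4, attained at K.
F–A–I–E–K

4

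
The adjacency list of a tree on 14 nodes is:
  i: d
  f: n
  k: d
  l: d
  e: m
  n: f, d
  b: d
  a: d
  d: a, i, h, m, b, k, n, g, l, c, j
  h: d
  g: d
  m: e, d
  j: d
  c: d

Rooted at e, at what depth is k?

3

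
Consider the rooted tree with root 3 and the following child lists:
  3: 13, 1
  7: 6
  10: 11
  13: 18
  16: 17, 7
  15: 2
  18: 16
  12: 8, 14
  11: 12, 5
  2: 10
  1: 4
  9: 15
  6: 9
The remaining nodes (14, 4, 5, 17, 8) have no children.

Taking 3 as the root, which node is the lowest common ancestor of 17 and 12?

16

Path 17→root: 17 16 18 13 3; path 12→root: 12 11 10 2 15 9 6 7 16 18 13 3.
First common node: 16.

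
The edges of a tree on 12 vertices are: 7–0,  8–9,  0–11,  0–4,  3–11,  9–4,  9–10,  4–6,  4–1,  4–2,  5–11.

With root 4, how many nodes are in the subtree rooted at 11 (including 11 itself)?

Descendants of 11 (including itself): 11, 3, 5. That's 3.

3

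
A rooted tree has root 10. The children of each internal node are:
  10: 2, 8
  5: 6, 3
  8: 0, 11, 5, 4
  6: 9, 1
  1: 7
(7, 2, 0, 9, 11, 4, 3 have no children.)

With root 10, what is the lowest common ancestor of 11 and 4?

Ancestors of 11 (toward the root): 11, 8, 10.
Ancestors of 4: 4, 8, 10.
The deepest node appearing in both lists is 8.

8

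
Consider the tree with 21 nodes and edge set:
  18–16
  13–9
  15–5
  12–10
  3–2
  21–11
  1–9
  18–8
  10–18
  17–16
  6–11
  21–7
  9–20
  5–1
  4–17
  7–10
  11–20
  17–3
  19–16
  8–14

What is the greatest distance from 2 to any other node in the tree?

Distances from 2 peak at 13, attained at 15.
2–3–17–16–18–10–7–21–11–20–9–1–5–15

13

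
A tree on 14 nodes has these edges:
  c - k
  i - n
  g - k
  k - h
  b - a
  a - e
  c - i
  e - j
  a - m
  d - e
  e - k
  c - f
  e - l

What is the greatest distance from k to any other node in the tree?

3

A farthest node from k is b (n, m also at distance 3).
The path k–e–a–b has 3 edges.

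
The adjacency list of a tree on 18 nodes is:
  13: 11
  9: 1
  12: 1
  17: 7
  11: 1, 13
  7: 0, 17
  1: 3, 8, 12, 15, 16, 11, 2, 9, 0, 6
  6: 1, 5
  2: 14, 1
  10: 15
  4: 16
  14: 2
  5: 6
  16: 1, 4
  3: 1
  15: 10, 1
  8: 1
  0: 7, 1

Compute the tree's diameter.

5

BFS from 17 reaches 13 last, at distance 5; BFS from 13 confirms no node is farther.
Path: 17-7-0-1-11-13.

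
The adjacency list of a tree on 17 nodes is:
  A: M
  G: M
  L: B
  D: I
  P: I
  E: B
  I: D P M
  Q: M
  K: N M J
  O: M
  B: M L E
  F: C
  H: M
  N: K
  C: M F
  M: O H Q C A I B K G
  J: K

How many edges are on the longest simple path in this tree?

BFS from L reaches F last, at distance 4; BFS from F confirms no node is farther.
Path: L-B-M-C-F.

4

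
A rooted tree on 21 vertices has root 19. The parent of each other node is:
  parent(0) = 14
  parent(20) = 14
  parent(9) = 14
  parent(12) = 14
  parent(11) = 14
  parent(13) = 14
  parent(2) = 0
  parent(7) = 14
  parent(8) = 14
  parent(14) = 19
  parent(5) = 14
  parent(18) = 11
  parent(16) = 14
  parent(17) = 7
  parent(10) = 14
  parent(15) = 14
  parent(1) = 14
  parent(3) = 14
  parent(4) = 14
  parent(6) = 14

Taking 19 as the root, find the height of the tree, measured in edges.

3

18 sits deepest: 19 – 14 – 11 – 18 — 3 edges from the root.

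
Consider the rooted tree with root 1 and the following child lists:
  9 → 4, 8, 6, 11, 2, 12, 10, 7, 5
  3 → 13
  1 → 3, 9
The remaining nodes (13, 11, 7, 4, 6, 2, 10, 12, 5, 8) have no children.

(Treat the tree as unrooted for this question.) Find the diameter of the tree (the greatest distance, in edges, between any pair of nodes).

4

A longest path is 13 – 3 – 1 – 9 – 5, with 4 edges.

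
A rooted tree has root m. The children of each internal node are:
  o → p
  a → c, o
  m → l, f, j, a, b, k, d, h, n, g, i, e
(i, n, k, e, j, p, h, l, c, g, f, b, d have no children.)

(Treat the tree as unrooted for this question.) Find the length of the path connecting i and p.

Walking from i: i–m–a–o–p. Length 4.

4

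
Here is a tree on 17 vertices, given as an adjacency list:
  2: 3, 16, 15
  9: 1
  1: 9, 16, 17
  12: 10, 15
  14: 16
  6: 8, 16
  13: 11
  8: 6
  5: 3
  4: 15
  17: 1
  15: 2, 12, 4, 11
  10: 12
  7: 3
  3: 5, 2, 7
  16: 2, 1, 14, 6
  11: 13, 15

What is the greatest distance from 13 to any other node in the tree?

6

The node farthest from 13 is 9 (8, 17 also at distance 6), via 13 – 11 – 15 – 2 – 16 – 1 – 9 — 6 edges.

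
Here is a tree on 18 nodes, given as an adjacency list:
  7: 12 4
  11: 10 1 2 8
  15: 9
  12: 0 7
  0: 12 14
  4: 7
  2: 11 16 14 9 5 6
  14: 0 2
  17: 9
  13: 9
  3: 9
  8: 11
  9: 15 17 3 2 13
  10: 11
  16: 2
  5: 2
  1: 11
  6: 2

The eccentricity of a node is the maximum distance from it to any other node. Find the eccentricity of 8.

The node farthest from 8 is 4, via 8–11–2–14–0–12–7–4 — 7 edges.

7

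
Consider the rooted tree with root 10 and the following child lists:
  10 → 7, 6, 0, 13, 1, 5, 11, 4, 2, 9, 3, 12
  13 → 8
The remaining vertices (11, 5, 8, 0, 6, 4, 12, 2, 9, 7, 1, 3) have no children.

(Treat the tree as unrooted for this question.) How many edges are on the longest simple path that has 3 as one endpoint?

3

Distances from 3 peak at 3, attained at 8.
3 – 10 – 13 – 8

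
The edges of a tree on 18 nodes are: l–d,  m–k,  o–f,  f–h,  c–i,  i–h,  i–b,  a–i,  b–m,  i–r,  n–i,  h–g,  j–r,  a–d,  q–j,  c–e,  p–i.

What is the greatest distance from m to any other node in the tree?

The node farthest from m is l (o, q also at distance 5), via m-b-i-a-d-l — 5 edges.

5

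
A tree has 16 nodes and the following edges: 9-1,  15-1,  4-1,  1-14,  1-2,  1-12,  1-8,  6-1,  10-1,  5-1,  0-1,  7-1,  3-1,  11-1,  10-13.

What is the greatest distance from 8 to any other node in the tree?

A farthest node from 8 is 13.
The path 8 – 1 – 10 – 13 has 3 edges.

3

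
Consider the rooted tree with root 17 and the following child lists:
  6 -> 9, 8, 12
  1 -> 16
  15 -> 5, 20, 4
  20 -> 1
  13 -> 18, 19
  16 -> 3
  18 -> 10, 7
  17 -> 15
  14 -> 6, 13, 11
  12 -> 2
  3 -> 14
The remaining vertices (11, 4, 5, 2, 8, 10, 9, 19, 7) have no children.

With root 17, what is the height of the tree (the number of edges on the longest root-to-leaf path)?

9

2 sits deepest: 17–15–20–1–16–3–14–6–12–2 — 9 edges from the root.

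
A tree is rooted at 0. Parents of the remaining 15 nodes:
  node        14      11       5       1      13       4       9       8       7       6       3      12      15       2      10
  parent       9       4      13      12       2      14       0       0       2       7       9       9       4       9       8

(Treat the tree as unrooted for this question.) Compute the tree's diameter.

Starting from 15, a farthest node is 5 at distance 6.
One longest path: 15-4-14-9-2-13-5.
So the diameter is 6.

6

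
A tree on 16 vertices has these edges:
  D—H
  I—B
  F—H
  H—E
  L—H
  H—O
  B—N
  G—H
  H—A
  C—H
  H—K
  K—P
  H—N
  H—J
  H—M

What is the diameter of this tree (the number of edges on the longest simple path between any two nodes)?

Starting from I, a farthest node is P at distance 5.
One longest path: I–B–N–H–K–P.
So the diameter is 5.

5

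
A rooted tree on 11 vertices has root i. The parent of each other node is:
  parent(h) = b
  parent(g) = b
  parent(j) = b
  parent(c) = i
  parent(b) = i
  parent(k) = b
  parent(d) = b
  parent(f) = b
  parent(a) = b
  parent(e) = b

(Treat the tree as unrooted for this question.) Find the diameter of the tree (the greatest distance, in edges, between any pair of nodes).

BFS from c reaches d last, at distance 3; BFS from d confirms no node is farther.
Path: c – i – b – d.

3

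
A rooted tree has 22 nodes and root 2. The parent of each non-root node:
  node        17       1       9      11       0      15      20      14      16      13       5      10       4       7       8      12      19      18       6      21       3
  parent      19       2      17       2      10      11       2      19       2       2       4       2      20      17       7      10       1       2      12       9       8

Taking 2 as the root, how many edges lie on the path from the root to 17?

2–1–19–17 — 3 edges.

3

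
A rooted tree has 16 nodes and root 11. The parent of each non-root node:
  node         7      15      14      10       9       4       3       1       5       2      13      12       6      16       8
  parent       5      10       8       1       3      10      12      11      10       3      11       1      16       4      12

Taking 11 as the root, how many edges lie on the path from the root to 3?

Climbing from 3 to the root: 3 → 12 → 1 → 11. That's 3 steps.

3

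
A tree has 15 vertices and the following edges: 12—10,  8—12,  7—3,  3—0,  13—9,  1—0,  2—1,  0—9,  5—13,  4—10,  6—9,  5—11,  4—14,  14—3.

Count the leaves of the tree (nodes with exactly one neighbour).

5

Exactly 5 nodes have a single neighbour: 2, 6, 7, 8, 11.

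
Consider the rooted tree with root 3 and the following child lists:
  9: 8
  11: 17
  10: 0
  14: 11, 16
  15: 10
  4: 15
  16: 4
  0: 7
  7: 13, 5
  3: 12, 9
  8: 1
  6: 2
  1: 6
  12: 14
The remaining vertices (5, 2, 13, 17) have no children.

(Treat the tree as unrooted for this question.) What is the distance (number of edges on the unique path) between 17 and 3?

17 – 11 – 14 – 12 – 3: 4 edges.

4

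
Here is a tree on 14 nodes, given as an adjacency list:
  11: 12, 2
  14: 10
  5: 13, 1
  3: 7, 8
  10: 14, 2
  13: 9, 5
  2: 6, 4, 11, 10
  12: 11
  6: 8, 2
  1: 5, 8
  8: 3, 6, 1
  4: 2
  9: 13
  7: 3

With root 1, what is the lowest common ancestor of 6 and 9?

Ancestors of 6 (toward the root): 6, 8, 1.
Ancestors of 9: 9, 13, 5, 1.
The deepest node appearing in both lists is 1.

1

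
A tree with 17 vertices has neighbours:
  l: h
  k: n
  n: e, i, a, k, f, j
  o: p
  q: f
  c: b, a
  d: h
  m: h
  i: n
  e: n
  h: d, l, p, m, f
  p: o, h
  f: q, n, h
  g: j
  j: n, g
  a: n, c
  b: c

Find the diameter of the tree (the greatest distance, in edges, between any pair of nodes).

7

A longest path is o – p – h – f – n – a – c – b, with 7 edges.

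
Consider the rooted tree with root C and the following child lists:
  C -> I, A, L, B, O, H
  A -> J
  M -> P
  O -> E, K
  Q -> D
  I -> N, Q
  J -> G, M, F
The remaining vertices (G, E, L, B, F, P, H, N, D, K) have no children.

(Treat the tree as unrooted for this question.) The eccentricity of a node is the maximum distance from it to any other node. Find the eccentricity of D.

The node farthest from D is P, via D–Q–I–C–A–J–M–P — 7 edges.

7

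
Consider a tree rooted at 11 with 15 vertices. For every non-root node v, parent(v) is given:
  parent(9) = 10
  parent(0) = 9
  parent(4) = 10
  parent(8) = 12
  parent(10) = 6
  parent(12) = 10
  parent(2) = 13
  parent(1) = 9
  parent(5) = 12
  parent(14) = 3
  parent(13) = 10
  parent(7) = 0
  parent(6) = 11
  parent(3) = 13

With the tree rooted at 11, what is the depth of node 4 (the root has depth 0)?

11 – 6 – 10 – 4 — 3 edges.

3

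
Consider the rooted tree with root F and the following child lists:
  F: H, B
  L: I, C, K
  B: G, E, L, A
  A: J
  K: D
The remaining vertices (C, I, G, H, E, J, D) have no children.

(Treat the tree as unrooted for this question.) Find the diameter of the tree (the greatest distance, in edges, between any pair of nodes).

5

Starting from D, a farthest node is J at distance 5.
One longest path: D – K – L – B – A – J.
So the diameter is 5.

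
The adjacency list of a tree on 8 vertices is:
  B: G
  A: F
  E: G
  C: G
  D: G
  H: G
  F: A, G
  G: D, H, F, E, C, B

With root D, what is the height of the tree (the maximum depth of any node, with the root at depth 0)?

A deepest node is A, reached by D–G–F–A.
That path has 3 edges, so the height is 3.

3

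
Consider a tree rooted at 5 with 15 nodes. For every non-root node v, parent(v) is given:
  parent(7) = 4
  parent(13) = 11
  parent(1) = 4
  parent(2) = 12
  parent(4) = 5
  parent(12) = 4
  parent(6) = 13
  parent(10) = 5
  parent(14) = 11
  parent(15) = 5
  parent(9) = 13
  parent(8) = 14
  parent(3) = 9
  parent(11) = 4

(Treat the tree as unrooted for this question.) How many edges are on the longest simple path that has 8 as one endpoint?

A farthest node from 8 is 2 (15, 3, 10 also at distance 5).
The path 8-14-11-4-12-2 has 5 edges.

5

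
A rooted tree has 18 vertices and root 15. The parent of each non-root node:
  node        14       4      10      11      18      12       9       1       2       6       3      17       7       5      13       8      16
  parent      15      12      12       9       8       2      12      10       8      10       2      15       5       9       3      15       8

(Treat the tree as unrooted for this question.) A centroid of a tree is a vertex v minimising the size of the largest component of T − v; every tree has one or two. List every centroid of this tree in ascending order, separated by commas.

2, 12

Delete 12: the remaining components have sizes 9, 4, 3, 1. Max 9 ≤ 9, so 12 is a centroid.
2 is adjacent to 12 and is also a centroid (the largest component after removing it is likewise 9).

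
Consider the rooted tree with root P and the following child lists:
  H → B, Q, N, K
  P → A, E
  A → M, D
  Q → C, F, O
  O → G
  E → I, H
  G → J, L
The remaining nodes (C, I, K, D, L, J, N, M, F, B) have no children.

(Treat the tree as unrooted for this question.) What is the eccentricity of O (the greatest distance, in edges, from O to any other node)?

6

A farthest node from O is D (M also at distance 6).
The path O – Q – H – E – P – A – D has 6 edges.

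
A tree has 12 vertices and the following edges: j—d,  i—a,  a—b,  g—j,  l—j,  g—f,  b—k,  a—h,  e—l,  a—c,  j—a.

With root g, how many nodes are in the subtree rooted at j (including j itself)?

10

The subtree rooted at j contains: j, a, l, d, b, i, c, h, e, k — 10 nodes.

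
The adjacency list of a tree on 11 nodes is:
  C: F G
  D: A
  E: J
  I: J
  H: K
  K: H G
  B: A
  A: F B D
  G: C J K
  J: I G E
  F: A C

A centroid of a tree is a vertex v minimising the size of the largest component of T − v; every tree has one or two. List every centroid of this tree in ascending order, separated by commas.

Delete G: the remaining components have sizes 5, 3, 2. Max 5 ≤ 5, so G is a centroid.
No neighbour of G does as well, so G is the unique centroid.

G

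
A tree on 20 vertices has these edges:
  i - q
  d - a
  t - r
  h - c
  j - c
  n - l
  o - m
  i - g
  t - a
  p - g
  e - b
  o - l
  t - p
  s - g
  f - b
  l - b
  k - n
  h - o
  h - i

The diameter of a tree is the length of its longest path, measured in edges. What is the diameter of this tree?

BFS from d reaches k last, at distance 10; BFS from k confirms no node is farther.
Path: d-a-t-p-g-i-h-o-l-n-k.

10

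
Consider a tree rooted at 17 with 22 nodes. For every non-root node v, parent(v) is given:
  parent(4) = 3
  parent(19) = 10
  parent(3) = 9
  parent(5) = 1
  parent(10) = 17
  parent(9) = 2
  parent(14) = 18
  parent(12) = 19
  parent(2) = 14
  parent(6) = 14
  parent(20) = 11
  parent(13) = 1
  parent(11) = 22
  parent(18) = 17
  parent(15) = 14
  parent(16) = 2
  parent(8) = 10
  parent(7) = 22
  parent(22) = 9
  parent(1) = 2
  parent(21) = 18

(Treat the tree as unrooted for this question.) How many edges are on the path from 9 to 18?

9–2–14–18: 3 edges.

3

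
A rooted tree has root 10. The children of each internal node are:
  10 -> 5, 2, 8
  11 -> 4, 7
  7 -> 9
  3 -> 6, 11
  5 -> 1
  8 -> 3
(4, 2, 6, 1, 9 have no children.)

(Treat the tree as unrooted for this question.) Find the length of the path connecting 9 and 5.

6

Walking from 9: 9 - 7 - 11 - 3 - 8 - 10 - 5. Length 6.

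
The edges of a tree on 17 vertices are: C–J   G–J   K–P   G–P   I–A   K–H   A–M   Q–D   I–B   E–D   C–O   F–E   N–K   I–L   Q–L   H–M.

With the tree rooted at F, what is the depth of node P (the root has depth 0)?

10

Climbing from P to the root: P–K–H–M–A–I–L–Q–D–E–F. That's 10 steps.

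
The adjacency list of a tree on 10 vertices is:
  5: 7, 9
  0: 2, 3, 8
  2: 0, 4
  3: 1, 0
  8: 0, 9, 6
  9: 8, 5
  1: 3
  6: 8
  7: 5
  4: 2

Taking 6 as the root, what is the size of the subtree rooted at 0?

The subtree rooted at 0 contains: 0, 3, 2, 1, 4 — 5 nodes.

5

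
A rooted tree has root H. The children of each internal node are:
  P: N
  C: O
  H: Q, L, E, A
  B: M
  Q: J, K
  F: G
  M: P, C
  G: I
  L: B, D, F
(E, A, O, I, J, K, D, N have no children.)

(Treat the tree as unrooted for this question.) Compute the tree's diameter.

7

Starting from K, a farthest node is N at distance 7.
One longest path: K–Q–H–L–B–M–P–N.
So the diameter is 7.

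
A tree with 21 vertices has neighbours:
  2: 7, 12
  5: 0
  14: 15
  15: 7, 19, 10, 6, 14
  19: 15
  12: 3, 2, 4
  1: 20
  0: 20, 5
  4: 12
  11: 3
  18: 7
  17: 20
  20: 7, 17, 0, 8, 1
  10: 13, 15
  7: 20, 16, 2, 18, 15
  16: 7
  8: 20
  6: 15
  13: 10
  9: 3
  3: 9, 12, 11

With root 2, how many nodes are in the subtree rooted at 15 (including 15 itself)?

The subtree rooted at 15 contains: 15, 6, 10, 14, 19, 13 — 6 nodes.

6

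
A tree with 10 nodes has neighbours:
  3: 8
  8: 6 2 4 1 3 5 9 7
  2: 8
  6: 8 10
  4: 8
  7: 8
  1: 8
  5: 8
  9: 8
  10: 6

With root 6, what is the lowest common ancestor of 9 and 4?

Ancestors of 9 (toward the root): 9, 8, 6.
Ancestors of 4: 4, 8, 6.
The deepest node appearing in both lists is 8.

8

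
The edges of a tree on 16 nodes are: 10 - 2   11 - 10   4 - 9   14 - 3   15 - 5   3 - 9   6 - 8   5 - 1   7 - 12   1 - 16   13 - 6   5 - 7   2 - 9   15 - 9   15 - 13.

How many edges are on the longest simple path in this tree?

7

BFS from 16 reaches 11 last, at distance 7; BFS from 11 confirms no node is farther.
Path: 16 – 1 – 5 – 15 – 9 – 2 – 10 – 11.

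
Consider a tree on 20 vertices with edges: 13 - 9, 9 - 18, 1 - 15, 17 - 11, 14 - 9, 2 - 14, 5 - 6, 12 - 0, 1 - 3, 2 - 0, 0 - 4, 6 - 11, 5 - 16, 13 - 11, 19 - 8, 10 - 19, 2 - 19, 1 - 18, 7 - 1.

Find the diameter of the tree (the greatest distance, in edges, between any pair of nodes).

9

A longest path is 16 - 5 - 6 - 11 - 13 - 9 - 14 - 2 - 19 - 8, with 9 edges.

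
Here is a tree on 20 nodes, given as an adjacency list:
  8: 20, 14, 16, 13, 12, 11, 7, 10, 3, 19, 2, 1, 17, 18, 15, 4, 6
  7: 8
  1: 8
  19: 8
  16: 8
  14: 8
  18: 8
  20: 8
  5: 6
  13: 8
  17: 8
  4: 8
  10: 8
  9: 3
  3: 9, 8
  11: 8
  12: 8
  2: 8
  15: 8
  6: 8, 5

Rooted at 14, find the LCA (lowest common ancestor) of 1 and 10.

Ancestors of 1 (toward the root): 1, 8, 14.
Ancestors of 10: 10, 8, 14.
The deepest node appearing in both lists is 8.

8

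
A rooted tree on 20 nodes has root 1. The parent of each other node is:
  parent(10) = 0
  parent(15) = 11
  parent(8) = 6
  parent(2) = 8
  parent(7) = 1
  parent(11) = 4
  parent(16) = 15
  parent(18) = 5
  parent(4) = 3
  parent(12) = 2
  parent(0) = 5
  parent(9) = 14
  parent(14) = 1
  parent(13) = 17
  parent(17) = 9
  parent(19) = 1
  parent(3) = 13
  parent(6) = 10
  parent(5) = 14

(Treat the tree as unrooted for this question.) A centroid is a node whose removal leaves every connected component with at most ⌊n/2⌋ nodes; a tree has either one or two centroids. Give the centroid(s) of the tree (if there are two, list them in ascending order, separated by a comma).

If 14 is removed the pieces have sizes 8, 8, 3, all ≤ ⌊20/2⌋ = 10.
No neighbour of 14 does as well, so 14 is the unique centroid.

14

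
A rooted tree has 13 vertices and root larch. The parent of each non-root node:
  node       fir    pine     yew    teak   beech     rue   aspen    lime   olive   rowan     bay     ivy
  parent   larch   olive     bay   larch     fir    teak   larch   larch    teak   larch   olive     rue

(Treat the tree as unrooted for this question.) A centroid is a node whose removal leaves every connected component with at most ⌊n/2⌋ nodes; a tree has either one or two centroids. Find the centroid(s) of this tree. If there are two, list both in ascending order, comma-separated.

teak

Delete teak: the remaining components have sizes 6, 4, 2. Max 6 ≤ 6, so teak is a centroid.
Every other node leaves some component of size > 6, so the centroid is unique.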